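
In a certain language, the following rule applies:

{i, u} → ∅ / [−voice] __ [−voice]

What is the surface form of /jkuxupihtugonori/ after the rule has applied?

jkxphtugonori

/u/ is a high vowel flanked by voiceless consonants /k/ and /x/, so it deletes.
/u/ is a high vowel flanked by voiceless consonants /x/ and /p/, so it deletes.
/i/ is a high vowel flanked by voiceless consonants /p/ and /h/, so it deletes.
Surface form: [jkxphtugonori].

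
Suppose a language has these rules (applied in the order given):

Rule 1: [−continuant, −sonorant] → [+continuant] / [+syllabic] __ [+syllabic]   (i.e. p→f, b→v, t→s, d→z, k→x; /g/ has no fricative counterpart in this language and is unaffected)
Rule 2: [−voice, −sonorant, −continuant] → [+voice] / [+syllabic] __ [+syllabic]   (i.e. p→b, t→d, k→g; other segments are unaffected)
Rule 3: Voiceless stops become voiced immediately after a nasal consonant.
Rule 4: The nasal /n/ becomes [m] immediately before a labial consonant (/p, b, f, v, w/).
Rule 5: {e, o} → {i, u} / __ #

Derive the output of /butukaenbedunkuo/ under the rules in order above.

busuxaembezunguu

Rule 1 (intervocalic spirantization): /t/ is a stop between vowels /u/ and /u/, so it spirantizes to the fricative [s]. /k/ is a stop between vowels /u/ and /a/, so it spirantizes to the fricative [x]. /d/ is a stop between vowels /e/ and /u/, so it spirantizes to the fricative [z]. /butukaenbedunkuo/ → busuxaenbezunkuo.
Rule 2 (intervocalic voicing): no segment meets the environment; /busuxaenbezunkuo/ is unchanged.
Rule 3 (post-nasal voicing): /k/ is a voiceless stop immediately after the nasal /n/, so it voices to [g]. /busuxaenbezunkuo/ → busuxaenbezunguo.
Rule 4 (nasal place assimilation): /n/ precedes the labial consonant /b/, so it assimilates in place to [m]. /busuxaenbezunguo/ → busuxaembezunguo.
Rule 5 (final vowel raising): /o/ is a mid vowel in word-final position, so it raises to [u]. /busuxaembezunguo/ → busuxaembezunguu.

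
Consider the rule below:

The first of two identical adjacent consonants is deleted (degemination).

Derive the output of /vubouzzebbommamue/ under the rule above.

/zz/ is a geminate; the first /z/ deletes.
/bb/ is a geminate; the first /b/ deletes.
/mm/ is a geminate; the first /m/ deletes.
Surface form: [vubouzebomamue].

vubouzebomamue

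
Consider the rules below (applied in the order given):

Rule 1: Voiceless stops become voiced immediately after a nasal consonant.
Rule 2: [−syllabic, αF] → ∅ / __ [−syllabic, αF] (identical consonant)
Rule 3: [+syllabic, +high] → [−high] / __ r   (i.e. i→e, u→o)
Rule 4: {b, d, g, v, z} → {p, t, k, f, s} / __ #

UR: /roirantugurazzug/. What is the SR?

roerandugorazuk

Rule 1 (post-nasal voicing): /t/ is a voiceless stop immediately after the nasal /n/, so it voices to [d]. /roirantugurazzug/ → roirandugurazzug.
Rule 2 (degemination): /zz/ is a geminate; the first /z/ deletes. /roirandugurazzug/ → roirandugurazug.
Rule 3 (pre-rhotic lowering): /i/ is a high vowel immediately before /r/, so it lowers to [e]. /u/ is a high vowel immediately before /r/, so it lowers to [o]. /roirandugurazug/ → roerandugorazug.
Rule 4 (final devoicing): /g/ is a voiced obstruent in word-final position, so it devoices to [k]. /roerandugorazug/ → roerandugorazuk.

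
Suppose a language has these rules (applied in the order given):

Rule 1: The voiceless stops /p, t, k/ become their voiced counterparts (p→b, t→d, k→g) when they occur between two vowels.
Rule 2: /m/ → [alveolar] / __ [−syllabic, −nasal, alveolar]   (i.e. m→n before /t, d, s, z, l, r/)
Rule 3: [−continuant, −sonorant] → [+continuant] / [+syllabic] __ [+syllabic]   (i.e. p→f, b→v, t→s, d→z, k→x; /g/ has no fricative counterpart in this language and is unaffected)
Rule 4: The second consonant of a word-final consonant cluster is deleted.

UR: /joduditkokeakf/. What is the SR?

jozuzitkogeak

Rule 1 (intervocalic voicing): /k/ is a voiceless stop between vowels /o/ and /e/, so it voices to [g]. /joduditkokeakf/ → joduditkogeakf.
Rule 2 (nasal place assimilation): no segment meets the environment; /joduditkogeakf/ is unchanged.
Rule 3 (intervocalic spirantization): /d/ is a stop between vowels /o/ and /u/, so it spirantizes to the fricative [z]. /d/ is a stop between vowels /u/ and /i/, so it spirantizes to the fricative [z]. /joduditkogeakf/ → jozuzitkogeakf.
Rule 4 (final cluster simplification): /f/ is the second consonant of a word-final cluster /kf/, so it deletes. /jozuzitkogeakf/ → jozuzitkogeak.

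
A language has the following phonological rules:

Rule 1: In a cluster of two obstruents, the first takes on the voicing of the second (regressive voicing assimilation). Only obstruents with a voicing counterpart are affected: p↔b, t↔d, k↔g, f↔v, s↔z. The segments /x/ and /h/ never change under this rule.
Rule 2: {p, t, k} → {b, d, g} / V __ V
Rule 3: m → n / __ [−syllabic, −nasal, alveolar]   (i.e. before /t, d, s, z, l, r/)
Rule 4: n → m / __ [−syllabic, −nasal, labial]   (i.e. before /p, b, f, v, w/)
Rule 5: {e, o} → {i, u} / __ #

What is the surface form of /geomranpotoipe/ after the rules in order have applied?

Rule 1 (regressive voicing assimilation): no segment meets the environment; /geomranpotoipe/ is unchanged.
Rule 2 (intervocalic voicing): /t/ is a voiceless stop between vowels /o/ and /o/, so it voices to [d]. /p/ is a voiceless stop between vowels /i/ and /e/, so it voices to [b]. /geomranpotoipe/ → geomranpodoibe.
Rule 3 (nasal place assimilation): /m/ precedes the alveolar consonant /r/, so it assimilates in place to [n]. /geomranpodoibe/ → geonranpodoibe.
Rule 4 (nasal place assimilation): /n/ precedes the labial consonant /p/, so it assimilates in place to [m]. /geonranpodoibe/ → geonrampodoibe.
Rule 5 (final vowel raising): /e/ is a mid vowel in word-final position, so it raises to [i]. /geonrampodoibe/ → geonrampodoibi.

geonrampodoibi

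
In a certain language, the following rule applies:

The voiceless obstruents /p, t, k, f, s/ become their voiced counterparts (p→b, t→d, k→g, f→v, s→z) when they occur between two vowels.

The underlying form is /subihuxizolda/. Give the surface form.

No segment of /subihuxizolda/ meets the structural description of the rule, so the form surfaces unchanged.

subihuxizolda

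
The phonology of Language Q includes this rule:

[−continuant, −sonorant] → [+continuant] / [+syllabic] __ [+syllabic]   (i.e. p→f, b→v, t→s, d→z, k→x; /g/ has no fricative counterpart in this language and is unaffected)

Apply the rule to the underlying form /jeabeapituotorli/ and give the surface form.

jeaveafisuosorli

/b/ is a stop between vowels /a/ and /e/, so it spirantizes to the fricative [v].
/p/ is a stop between vowels /a/ and /i/, so it spirantizes to the fricative [f].
/t/ is a stop between vowels /i/ and /u/, so it spirantizes to the fricative [s].
/t/ is a stop between vowels /o/ and /o/, so it spirantizes to the fricative [s].
Surface form: [jeaveafisuosorli].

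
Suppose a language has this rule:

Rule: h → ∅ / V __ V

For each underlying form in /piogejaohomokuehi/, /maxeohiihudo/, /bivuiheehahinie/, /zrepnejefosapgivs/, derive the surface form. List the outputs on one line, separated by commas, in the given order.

/piogejaohomokuehi/: /h/ occurs between vowels /o/ and /o/, so it deletes. /h/ occurs between vowels /e/ and /i/, so it deletes. → [piogejaoomokuei].
/maxeohiihudo/: /h/ occurs between vowels /o/ and /i/, so it deletes. /h/ occurs between vowels /i/ and /u/, so it deletes. → [maxeoiiudo].
/bivuiheehahinie/: /h/ occurs between vowels /i/ and /e/, so it deletes. /h/ occurs between vowels /e/ and /a/, so it deletes. /h/ occurs between vowels /a/ and /i/, so it deletes. → [bivuieeainie].
/zrepnejefosapgivs/: the rule's environment is not met; surfaces unchanged as [zrepnejefosapgivs].

piogejaoomokuei, maxeoiiudo, bivuieeainie, zrepnejefosapgivs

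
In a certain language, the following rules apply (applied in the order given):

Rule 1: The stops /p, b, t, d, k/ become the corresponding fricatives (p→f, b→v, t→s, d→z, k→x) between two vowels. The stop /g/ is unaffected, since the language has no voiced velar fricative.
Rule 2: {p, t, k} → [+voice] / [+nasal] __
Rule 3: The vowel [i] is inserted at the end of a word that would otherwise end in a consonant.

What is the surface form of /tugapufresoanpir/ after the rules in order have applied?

tugafufresoanbiri

Rule 1 (intervocalic spirantization): /p/ is a stop between vowels /a/ and /u/, so it spirantizes to the fricative [f]. /tugapufresoanpir/ → tugafufresoanpir.
Rule 2 (post-nasal voicing): /p/ is a voiceless stop immediately after the nasal /n/, so it voices to [b]. /tugafufresoanpir/ → tugafufresoanbir.
Rule 3 (final i-epenthesis): the form ends in the consonant /r/, so [i] is inserted word-finally. /tugafufresoanbir/ → tugafufresoanbiri.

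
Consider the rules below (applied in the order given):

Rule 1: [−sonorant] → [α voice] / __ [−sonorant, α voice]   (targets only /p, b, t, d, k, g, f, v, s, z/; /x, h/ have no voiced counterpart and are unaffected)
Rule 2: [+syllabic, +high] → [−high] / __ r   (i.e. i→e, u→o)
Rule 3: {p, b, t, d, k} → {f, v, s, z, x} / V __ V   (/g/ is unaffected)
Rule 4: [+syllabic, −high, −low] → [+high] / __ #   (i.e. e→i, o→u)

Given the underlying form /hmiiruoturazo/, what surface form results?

Rule 1 (regressive voicing assimilation): no segment meets the environment; /hmiiruoturazo/ is unchanged.
Rule 2 (pre-rhotic lowering): /i/ is a high vowel immediately before /r/, so it lowers to [e]. /u/ is a high vowel immediately before /r/, so it lowers to [o]. /hmiiruoturazo/ → hmieruotorazo.
Rule 3 (intervocalic spirantization): /t/ is a stop between vowels /o/ and /o/, so it spirantizes to the fricative [s]. /hmieruotorazo/ → hmieruosorazo.
Rule 4 (final vowel raising): /o/ is a mid vowel in word-final position, so it raises to [u]. /hmieruosorazo/ → hmieruosorazu.

hmieruosorazu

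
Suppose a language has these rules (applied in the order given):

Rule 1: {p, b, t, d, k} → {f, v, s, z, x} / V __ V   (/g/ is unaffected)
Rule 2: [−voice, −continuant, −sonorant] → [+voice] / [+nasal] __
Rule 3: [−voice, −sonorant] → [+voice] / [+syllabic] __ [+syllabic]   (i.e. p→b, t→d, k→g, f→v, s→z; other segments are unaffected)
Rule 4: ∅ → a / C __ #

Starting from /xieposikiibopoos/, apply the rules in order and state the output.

xievozixiivovoosa

Rule 1 (intervocalic spirantization): /p/ is a stop between vowels /e/ and /o/, so it spirantizes to the fricative [f]. /k/ is a stop between vowels /i/ and /i/, so it spirantizes to the fricative [x]. /b/ is a stop between vowels /i/ and /o/, so it spirantizes to the fricative [v]. /p/ is a stop between vowels /o/ and /o/, so it spirantizes to the fricative [f]. /xieposikiibopoos/ → xiefosixiivofoos.
Rule 2 (post-nasal voicing): no segment meets the environment; /xiefosixiivofoos/ is unchanged.
Rule 3 (intervocalic voicing): /f/ is a voiceless obstruent between vowels /e/ and /o/, so it voices to [v]. /s/ is a voiceless obstruent between vowels /o/ and /i/, so it voices to [z]. /f/ is a voiceless obstruent between vowels /o/ and /o/, so it voices to [v]. /xiefosixiivofoos/ → xievozixiivovoos.
Rule 4 (final a-epenthesis): the form ends in the consonant /s/, so [a] is inserted word-finally. /xievozixiivovoos/ → xievozixiivovoosa.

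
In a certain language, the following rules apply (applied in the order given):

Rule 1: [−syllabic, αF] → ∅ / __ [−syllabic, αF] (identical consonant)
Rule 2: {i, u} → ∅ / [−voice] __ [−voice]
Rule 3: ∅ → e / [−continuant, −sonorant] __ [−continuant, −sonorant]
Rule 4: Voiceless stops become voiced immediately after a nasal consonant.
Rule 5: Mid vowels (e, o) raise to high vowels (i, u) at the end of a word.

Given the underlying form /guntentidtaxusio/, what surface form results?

Rule 1 (degemination): no segment meets the environment; /guntentidtaxusio/ is unchanged.
Rule 2 (high vowel syncope): /u/ is a high vowel flanked by voiceless consonants /x/ and /s/, so it deletes. /guntentidtaxusio/ → guntentidtaxsio.
Rule 3 (stop-cluster e-epenthesis): /d/ and /t/ form a stop–stop cluster, so [e] is inserted between them. /guntentidtaxsio/ → guntentidetaxsio.
Rule 4 (post-nasal voicing): /t/ is a voiceless stop immediately after the nasal /n/, so it voices to [d]. /t/ is a voiceless stop immediately after the nasal /n/, so it voices to [d]. /guntentidetaxsio/ → gundendidetaxsio.
Rule 5 (final vowel raising): /o/ is a mid vowel in word-final position, so it raises to [u]. /gundendidetaxsio/ → gundendidetaxsiu.

gundendidetaxsiu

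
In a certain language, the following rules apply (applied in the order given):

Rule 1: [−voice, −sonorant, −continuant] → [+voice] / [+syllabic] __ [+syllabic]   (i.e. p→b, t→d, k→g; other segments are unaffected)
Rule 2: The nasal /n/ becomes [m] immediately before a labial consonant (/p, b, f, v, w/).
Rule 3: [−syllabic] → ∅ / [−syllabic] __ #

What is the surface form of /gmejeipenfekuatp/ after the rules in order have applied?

gmejeibemfeguat

Rule 1 (intervocalic voicing): /p/ is a voiceless stop between vowels /i/ and /e/, so it voices to [b]. /k/ is a voiceless stop between vowels /e/ and /u/, so it voices to [g]. /gmejeipenfekuatp/ → gmejeibenfeguatp.
Rule 2 (nasal place assimilation): /n/ precedes the labial consonant /f/, so it assimilates in place to [m]. /gmejeibenfeguatp/ → gmejeibemfeguatp.
Rule 3 (final cluster simplification): /p/ is the second consonant of a word-final cluster /tp/, so it deletes. /gmejeibemfeguatp/ → gmejeibemfeguat.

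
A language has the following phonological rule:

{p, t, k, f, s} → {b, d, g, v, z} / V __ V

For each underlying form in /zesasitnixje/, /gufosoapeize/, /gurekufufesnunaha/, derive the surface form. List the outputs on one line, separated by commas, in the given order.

zezazitnixje, guvozoabeize, gureguvuvesnunaha

/zesasitnixje/: /s/ is a voiceless obstruent between vowels /e/ and /a/, so it voices to [z]. /s/ is a voiceless obstruent between vowels /a/ and /i/, so it voices to [z]. → [zezazitnixje].
/gufosoapeize/: /f/ is a voiceless obstruent between vowels /u/ and /o/, so it voices to [v]. /s/ is a voiceless obstruent between vowels /o/ and /o/, so it voices to [z]. /p/ is a voiceless obstruent between vowels /a/ and /e/, so it voices to [b]. → [guvozoabeize].
/gurekufufesnunaha/: /k/ is a voiceless obstruent between vowels /e/ and /u/, so it voices to [g]. /f/ is a voiceless obstruent between vowels /u/ and /u/, so it voices to [v]. /f/ is a voiceless obstruent between vowels /u/ and /e/, so it voices to [v]. → [gureguvuvesnunaha].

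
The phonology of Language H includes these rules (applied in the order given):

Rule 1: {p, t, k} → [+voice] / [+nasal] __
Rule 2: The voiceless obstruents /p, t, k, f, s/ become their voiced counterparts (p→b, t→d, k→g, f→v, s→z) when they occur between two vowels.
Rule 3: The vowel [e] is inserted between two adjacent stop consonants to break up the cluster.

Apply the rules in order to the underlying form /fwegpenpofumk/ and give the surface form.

Rule 1 (post-nasal voicing): /p/ is a voiceless stop immediately after the nasal /n/, so it voices to [b]. /k/ is a voiceless stop immediately after the nasal /m/, so it voices to [g]. /fwegpenpofumk/ → fwegpenbofumg.
Rule 2 (intervocalic voicing): /f/ is a voiceless obstruent between vowels /o/ and /u/, so it voices to [v]. /fwegpenbofumg/ → fwegpenbovumg.
Rule 3 (stop-cluster e-epenthesis): /g/ and /p/ form a stop–stop cluster, so [e] is inserted between them. /fwegpenbovumg/ → fwegepenbovumg.

fwegepenbovumg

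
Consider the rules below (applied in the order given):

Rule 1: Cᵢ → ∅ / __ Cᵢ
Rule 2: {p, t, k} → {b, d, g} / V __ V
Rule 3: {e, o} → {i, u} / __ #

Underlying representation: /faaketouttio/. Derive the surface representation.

faagedoudiu

Rule 1 (degemination): /tt/ is a geminate; the first /t/ deletes. /faaketouttio/ → faaketoutio.
Rule 2 (intervocalic voicing): /k/ is a voiceless stop between vowels /a/ and /e/, so it voices to [g]. /t/ is a voiceless stop between vowels /e/ and /o/, so it voices to [d]. /t/ is a voiceless stop between vowels /u/ and /i/, so it voices to [d]. /faaketoutio/ → faagedoudio.
Rule 3 (final vowel raising): /o/ is a mid vowel in word-final position, so it raises to [u]. /faagedoudio/ → faagedoudiu.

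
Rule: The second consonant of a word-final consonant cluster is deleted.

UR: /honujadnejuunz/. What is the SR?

honujadnejuun

/z/ is the second consonant of a word-final cluster /nz/, so it deletes.
The other instances of /h/, /n/, /j/, /d/ do not occur in the required environment and remain unchanged.
Surface form: [honujadnejuun].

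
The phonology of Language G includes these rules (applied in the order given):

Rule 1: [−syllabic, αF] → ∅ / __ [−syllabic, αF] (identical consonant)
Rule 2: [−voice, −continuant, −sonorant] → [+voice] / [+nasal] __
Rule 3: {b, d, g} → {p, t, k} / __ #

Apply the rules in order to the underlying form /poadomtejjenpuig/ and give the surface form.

poadomdejenbuik

Rule 1 (degemination): /jj/ is a geminate; the first /j/ deletes. /poadomtejjenpuig/ → poadomtejenpuig.
Rule 2 (post-nasal voicing): /t/ is a voiceless stop immediately after the nasal /m/, so it voices to [d]. /p/ is a voiceless stop immediately after the nasal /n/, so it voices to [b]. /poadomtejenpuig/ → poadomdejenbuig.
Rule 3 (final devoicing): /g/ is a voiced stop in word-final position, so it devoices to [k]. /poadomdejenbuig/ → poadomdejenbuik.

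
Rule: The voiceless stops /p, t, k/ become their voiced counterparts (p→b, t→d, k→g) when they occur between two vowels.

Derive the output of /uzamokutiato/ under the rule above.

/k/ is a voiceless stop between vowels /o/ and /u/, so it voices to [g].
/t/ is a voiceless stop between vowels /u/ and /i/, so it voices to [d].
/t/ is a voiceless stop between vowels /a/ and /o/, so it voices to [d].
Surface form: [uzamogudiado].

uzamogudiado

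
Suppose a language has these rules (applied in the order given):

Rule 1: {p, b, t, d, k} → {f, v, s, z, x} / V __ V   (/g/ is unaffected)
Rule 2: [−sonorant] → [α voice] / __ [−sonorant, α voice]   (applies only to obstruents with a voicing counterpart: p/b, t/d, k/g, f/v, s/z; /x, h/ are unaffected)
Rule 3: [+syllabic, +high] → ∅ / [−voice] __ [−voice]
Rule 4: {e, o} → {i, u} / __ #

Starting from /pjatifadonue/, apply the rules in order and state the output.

pjasfazonui

Rule 1 (intervocalic spirantization): /t/ is a stop between vowels /a/ and /i/, so it spirantizes to the fricative [s]. /d/ is a stop between vowels /a/ and /o/, so it spirantizes to the fricative [z]. /pjatifadonue/ → pjasifazonue.
Rule 2 (regressive voicing assimilation): no segment meets the environment; /pjasifazonue/ is unchanged.
Rule 3 (high vowel syncope): /i/ is a high vowel flanked by voiceless consonants /s/ and /f/, so it deletes. /pjasifazonue/ → pjasfazonue.
Rule 4 (final vowel raising): /e/ is a mid vowel in word-final position, so it raises to [i]. /pjasfazonue/ → pjasfazonui.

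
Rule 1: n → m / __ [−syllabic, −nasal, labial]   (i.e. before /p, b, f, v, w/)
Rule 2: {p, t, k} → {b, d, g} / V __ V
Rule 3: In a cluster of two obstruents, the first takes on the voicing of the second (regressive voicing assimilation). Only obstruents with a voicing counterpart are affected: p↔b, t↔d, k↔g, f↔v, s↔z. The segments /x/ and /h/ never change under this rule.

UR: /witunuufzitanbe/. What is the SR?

Rule 1 (nasal place assimilation): /n/ precedes the labial consonant /b/, so it assimilates in place to [m]. /witunuufzitanbe/ → witunuufzitambe.
Rule 2 (intervocalic voicing): /t/ is a voiceless stop between vowels /i/ and /u/, so it voices to [d]. /t/ is a voiceless stop between vowels /i/ and /a/, so it voices to [d]. /witunuufzitambe/ → widunuufzidambe.
Rule 3 (regressive voicing assimilation): /f/ precedes the voiced obstruent /z/, so it voices to [v] by assimilation. /widunuufzidambe/ → widunuuvzidambe.

widunuuvzidambe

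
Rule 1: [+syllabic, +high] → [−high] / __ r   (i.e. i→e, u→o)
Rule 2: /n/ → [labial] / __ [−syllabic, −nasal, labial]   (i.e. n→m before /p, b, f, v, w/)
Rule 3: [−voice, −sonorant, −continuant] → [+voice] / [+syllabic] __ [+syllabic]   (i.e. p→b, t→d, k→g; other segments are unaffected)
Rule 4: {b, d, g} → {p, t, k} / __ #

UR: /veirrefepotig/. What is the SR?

veerrefebodik

Rule 1 (pre-rhotic lowering): /i/ is a high vowel immediately before /r/, so it lowers to [e]. /veirrefepotig/ → veerrefepotig.
Rule 2 (nasal place assimilation): no segment meets the environment; /veerrefepotig/ is unchanged.
Rule 3 (intervocalic voicing): /p/ is a voiceless stop between vowels /e/ and /o/, so it voices to [b]. /t/ is a voiceless stop between vowels /o/ and /i/, so it voices to [d]. /veerrefepotig/ → veerrefebodig.
Rule 4 (final devoicing): /g/ is a voiced stop in word-final position, so it devoices to [k]. /veerrefebodig/ → veerrefebodik.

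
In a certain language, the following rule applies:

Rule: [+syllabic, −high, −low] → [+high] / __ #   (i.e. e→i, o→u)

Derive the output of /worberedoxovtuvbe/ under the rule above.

/e/ is a mid vowel in word-final position, so it raises to [i].
The other instances of /o/, /e/ do not occur in the required environment and remain unchanged.
Surface form: [worberedoxovtuvbi].

worberedoxovtuvbi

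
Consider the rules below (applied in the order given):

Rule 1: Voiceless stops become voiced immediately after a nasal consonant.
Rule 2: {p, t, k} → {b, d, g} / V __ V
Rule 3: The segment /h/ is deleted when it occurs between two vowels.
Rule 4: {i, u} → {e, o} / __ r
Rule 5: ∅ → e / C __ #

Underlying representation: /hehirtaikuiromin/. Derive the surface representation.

Rule 1 (post-nasal voicing): no segment meets the environment; /hehirtaikuiromin/ is unchanged.
Rule 2 (intervocalic voicing): /k/ is a voiceless stop between vowels /i/ and /u/, so it voices to [g]. /hehirtaikuiromin/ → hehirtaiguiromin.
Rule 3 (intervocalic h-deletion): /h/ occurs between vowels /e/ and /i/, so it deletes. /hehirtaiguiromin/ → heirtaiguiromin.
Rule 4 (pre-rhotic lowering): /i/ is a high vowel immediately before /r/, so it lowers to [e]. /i/ is a high vowel immediately before /r/, so it lowers to [e]. /heirtaiguiromin/ → heertaigueromin.
Rule 5 (final e-epenthesis): the form ends in the consonant /n/, so [e] is inserted word-finally. /heertaigueromin/ → heertaigueromine.

heertaigueromine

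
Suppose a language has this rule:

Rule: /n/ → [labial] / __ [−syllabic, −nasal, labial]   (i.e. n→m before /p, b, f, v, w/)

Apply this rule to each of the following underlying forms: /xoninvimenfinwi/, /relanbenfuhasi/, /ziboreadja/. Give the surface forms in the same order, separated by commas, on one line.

xonimvimemfimwi, relambemfuhasi, ziboreadja

/xoninvimenfinwi/: /n/ precedes the labial consonant /v/, so it assimilates in place to [m]. /n/ precedes the labial consonant /f/, so it assimilates in place to [m]. /n/ precedes the labial consonant /w/, so it assimilates in place to [m]. → [xonimvimemfimwi].
/relanbenfuhasi/: /n/ precedes the labial consonant /b/, so it assimilates in place to [m]. /n/ precedes the labial consonant /f/, so it assimilates in place to [m]. → [relambemfuhasi].
/ziboreadja/: the rule's environment is not met; surfaces unchanged as [ziboreadja].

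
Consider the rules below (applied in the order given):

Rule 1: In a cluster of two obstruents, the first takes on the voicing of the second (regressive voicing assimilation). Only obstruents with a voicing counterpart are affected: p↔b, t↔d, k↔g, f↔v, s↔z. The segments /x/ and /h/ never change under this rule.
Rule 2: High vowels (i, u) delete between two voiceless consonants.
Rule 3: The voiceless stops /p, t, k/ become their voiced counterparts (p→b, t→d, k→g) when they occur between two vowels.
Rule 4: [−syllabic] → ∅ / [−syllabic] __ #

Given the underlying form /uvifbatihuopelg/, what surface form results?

uvivbathuobel

Rule 1 (regressive voicing assimilation): /f/ precedes the voiced obstruent /b/, so it voices to [v] by assimilation. /uvifbatihuopelg/ → uvivbatihuopelg.
Rule 2 (high vowel syncope): /i/ is a high vowel flanked by voiceless consonants /t/ and /h/, so it deletes. /uvivbatihuopelg/ → uvivbathuopelg.
Rule 3 (intervocalic voicing): /p/ is a voiceless stop between vowels /o/ and /e/, so it voices to [b]. /uvivbathuopelg/ → uvivbathuobelg.
Rule 4 (final cluster simplification): /g/ is the second consonant of a word-final cluster /lg/, so it deletes. /uvivbathuobelg/ → uvivbathuobel.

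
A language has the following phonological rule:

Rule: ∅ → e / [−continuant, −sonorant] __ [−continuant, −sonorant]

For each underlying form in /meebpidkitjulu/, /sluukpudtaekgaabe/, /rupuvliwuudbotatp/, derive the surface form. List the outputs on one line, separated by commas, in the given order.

/meebpidkitjulu/: /b/ and /p/ form a stop–stop cluster, so [e] is inserted between them. /d/ and /k/ form a stop–stop cluster, so [e] is inserted between them. → [meebepidekitjulu].
/sluukpudtaekgaabe/: /k/ and /p/ form a stop–stop cluster, so [e] is inserted between them. /d/ and /t/ form a stop–stop cluster, so [e] is inserted between them. /k/ and /g/ form a stop–stop cluster, so [e] is inserted between them. → [sluukepudetaekegaabe].
/rupuvliwuudbotatp/: /d/ and /b/ form a stop–stop cluster, so [e] is inserted between them. /t/ and /p/ form a stop–stop cluster, so [e] is inserted between them. → [rupuvliwuudebotatep].

meebepidekitjulu, sluukepudetaekegaabe, rupuvliwuudebotatep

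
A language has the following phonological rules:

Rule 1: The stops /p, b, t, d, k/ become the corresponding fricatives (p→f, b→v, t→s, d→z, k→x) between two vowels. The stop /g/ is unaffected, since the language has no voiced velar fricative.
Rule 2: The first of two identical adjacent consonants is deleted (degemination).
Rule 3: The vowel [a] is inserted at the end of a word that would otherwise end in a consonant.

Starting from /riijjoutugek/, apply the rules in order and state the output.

Rule 1 (intervocalic spirantization): /t/ is a stop between vowels /u/ and /u/, so it spirantizes to the fricative [s]. /riijjoutugek/ → riijjousugek.
Rule 2 (degemination): /jj/ is a geminate; the first /j/ deletes. /riijjousugek/ → riijousugek.
Rule 3 (final a-epenthesis): the form ends in the consonant /k/, so [a] is inserted word-finally. /riijousugek/ → riijousugeka.

riijousugeka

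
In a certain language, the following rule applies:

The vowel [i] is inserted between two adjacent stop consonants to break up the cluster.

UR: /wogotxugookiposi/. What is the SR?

wogotxugookiposi

No segment of /wogotxugookiposi/ meets the structural description of the rule, so the form surfaces unchanged.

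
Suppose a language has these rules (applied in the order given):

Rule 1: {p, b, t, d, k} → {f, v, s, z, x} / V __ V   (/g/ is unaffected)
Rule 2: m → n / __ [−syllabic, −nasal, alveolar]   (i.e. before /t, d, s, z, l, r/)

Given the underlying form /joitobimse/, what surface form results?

joisovinse

Rule 1 (intervocalic spirantization): /t/ is a stop between vowels /i/ and /o/, so it spirantizes to the fricative [s]. /b/ is a stop between vowels /o/ and /i/, so it spirantizes to the fricative [v]. /joitobimse/ → joisovimse.
Rule 2 (nasal place assimilation): /m/ precedes the alveolar consonant /s/, so it assimilates in place to [n]. /joisovimse/ → joisovinse.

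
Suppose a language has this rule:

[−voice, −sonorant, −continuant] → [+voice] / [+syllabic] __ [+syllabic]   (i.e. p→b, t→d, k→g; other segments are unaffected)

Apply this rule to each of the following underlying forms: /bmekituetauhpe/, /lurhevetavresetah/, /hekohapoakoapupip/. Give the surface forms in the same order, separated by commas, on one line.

/bmekituetauhpe/: /k/ is a voiceless stop between vowels /e/ and /i/, so it voices to [g]. /t/ is a voiceless stop between vowels /i/ and /u/, so it voices to [d]. /t/ is a voiceless stop between vowels /e/ and /a/, so it voices to [d]. → [bmegiduedauhpe].
/lurhevetavresetah/: /t/ is a voiceless stop between vowels /e/ and /a/, so it voices to [d]. /t/ is a voiceless stop between vowels /e/ and /a/, so it voices to [d]. → [lurhevedavresedah].
/hekohapoakoapupip/: /k/ is a voiceless stop between vowels /e/ and /o/, so it voices to [g]. /p/ is a voiceless stop between vowels /a/ and /o/, so it voices to [b]. /k/ is a voiceless stop between vowels /a/ and /o/, so it voices to [g]. /p/ is a voiceless stop between vowels /a/ and /u/, so it voices to [b]. /p/ is a voiceless stop between vowels /u/ and /i/, so it voices to [b]. → [hegohaboagoabubip].

bmegiduedauhpe, lurhevedavresedah, hegohaboagoabubip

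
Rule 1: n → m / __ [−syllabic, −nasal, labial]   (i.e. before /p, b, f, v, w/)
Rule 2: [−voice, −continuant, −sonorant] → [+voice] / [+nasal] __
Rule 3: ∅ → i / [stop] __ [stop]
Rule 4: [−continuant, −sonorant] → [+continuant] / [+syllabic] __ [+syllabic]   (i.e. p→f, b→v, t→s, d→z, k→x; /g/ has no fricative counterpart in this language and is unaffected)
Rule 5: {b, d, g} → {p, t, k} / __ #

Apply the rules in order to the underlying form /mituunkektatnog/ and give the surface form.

misuungexisatnok

Rule 1 (nasal place assimilation): no segment meets the environment; /mituunkektatnog/ is unchanged.
Rule 2 (post-nasal voicing): /k/ is a voiceless stop immediately after the nasal /n/, so it voices to [g]. /mituunkektatnog/ → mituungektatnog.
Rule 3 (stop-cluster i-epenthesis): /k/ and /t/ form a stop–stop cluster, so [i] is inserted between them. /mituungektatnog/ → mituungekitatnog.
Rule 4 (intervocalic spirantization): /t/ is a stop between vowels /i/ and /u/, so it spirantizes to the fricative [s]. /k/ is a stop between vowels /e/ and /i/, so it spirantizes to the fricative [x]. /t/ is a stop between vowels /i/ and /a/, so it spirantizes to the fricative [s]. /mituungekitatnog/ → misuungexisatnog.
Rule 5 (final devoicing): /g/ is a voiced stop in word-final position, so it devoices to [k]. /misuungexisatnog/ → misuungexisatnok.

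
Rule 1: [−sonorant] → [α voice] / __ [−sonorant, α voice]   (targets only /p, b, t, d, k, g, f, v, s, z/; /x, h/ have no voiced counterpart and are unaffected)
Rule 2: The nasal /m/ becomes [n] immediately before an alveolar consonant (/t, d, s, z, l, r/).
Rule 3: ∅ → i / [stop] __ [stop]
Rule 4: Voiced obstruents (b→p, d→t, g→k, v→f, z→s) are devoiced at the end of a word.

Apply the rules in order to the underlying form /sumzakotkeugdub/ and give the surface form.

sunzakotikeugidup

Rule 1 (regressive voicing assimilation): no segment meets the environment; /sumzakotkeugdub/ is unchanged.
Rule 2 (nasal place assimilation): /m/ precedes the alveolar consonant /z/, so it assimilates in place to [n]. /sumzakotkeugdub/ → sunzakotkeugdub.
Rule 3 (stop-cluster i-epenthesis): /t/ and /k/ form a stop–stop cluster, so [i] is inserted between them. /g/ and /d/ form a stop–stop cluster, so [i] is inserted between them. /sunzakotkeugdub/ → sunzakotikeugidub.
Rule 4 (final devoicing): /b/ is a voiced obstruent in word-final position, so it devoices to [p]. /sunzakotikeugidub/ → sunzakotikeugidup.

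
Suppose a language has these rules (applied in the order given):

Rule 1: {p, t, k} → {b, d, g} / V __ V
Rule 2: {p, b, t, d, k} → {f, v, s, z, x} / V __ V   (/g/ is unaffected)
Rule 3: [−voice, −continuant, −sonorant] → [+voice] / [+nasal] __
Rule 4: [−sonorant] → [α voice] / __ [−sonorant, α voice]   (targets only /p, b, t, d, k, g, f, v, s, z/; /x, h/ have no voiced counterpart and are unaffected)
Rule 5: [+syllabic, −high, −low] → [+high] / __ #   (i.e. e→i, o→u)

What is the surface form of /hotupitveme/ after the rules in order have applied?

hozuvidvemi

Rule 1 (intervocalic voicing): /t/ is a voiceless stop between vowels /o/ and /u/, so it voices to [d]. /p/ is a voiceless stop between vowels /u/ and /i/, so it voices to [b]. /hotupitveme/ → hodubitveme.
Rule 2 (intervocalic spirantization): /d/ is a stop between vowels /o/ and /u/, so it spirantizes to the fricative [z]. /b/ is a stop between vowels /u/ and /i/, so it spirantizes to the fricative [v]. /hodubitveme/ → hozuvitveme.
Rule 3 (post-nasal voicing): no segment meets the environment; /hozuvitveme/ is unchanged.
Rule 4 (regressive voicing assimilation): /t/ precedes the voiced obstruent /v/, so it voices to [d] by assimilation. /hozuvitveme/ → hozuvidveme.
Rule 5 (final vowel raising): /e/ is a mid vowel in word-final position, so it raises to [i]. /hozuvidveme/ → hozuvidvemi.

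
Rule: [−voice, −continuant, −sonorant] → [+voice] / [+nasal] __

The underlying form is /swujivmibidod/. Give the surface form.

No segment of /swujivmibidod/ meets the structural description of the rule, so the form surfaces unchanged.

swujivmibidod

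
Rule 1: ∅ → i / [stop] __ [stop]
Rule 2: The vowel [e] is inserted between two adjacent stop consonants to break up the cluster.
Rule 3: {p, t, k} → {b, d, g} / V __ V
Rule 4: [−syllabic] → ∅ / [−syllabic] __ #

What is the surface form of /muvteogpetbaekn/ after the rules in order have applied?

muvteogibedibaek

Rule 1 (stop-cluster i-epenthesis): /g/ and /p/ form a stop–stop cluster, so [i] is inserted between them. /t/ and /b/ form a stop–stop cluster, so [i] is inserted between them. /muvteogpetbaekn/ → muvteogipetibaekn.
Rule 2 (stop-cluster e-epenthesis): no segment meets the environment; /muvteogipetibaekn/ is unchanged.
Rule 3 (intervocalic voicing): /p/ is a voiceless stop between vowels /i/ and /e/, so it voices to [b]. /t/ is a voiceless stop between vowels /e/ and /i/, so it voices to [d]. /muvteogipetibaekn/ → muvteogibedibaekn.
Rule 4 (final cluster simplification): /n/ is the second consonant of a word-final cluster /kn/, so it deletes. /muvteogibedibaekn/ → muvteogibedibaek.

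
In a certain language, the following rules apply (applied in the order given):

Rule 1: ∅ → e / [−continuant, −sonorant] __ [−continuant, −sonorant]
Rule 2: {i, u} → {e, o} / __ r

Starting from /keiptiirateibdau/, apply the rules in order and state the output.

Rule 1 (stop-cluster e-epenthesis): /p/ and /t/ form a stop–stop cluster, so [e] is inserted between them. /b/ and /d/ form a stop–stop cluster, so [e] is inserted between them. /keiptiirateibdau/ → keipetiirateibedau.
Rule 2 (pre-rhotic lowering): /i/ is a high vowel immediately before /r/, so it lowers to [e]. /keipetiirateibedau/ → keipetierateibedau.

keipetierateibedau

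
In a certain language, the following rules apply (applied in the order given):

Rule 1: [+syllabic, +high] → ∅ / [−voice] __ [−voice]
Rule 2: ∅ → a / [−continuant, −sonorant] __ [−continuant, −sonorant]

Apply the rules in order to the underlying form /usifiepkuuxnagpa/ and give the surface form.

usfiepakuuxnagapa

Rule 1 (high vowel syncope): /i/ is a high vowel flanked by voiceless consonants /s/ and /f/, so it deletes. /usifiepkuuxnagpa/ → usfiepkuuxnagpa.
Rule 2 (stop-cluster a-epenthesis): /p/ and /k/ form a stop–stop cluster, so [a] is inserted between them. /g/ and /p/ form a stop–stop cluster, so [a] is inserted between them. /usfiepkuuxnagpa/ → usfiepakuuxnagapa.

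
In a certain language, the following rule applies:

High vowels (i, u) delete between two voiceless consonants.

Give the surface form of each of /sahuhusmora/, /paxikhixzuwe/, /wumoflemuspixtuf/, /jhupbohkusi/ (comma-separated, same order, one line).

/sahuhusmora/: /u/ is a high vowel flanked by voiceless consonants /h/ and /h/, so it deletes. /u/ is a high vowel flanked by voiceless consonants /h/ and /s/, so it deletes. → [sahhsmora].
/paxikhixzuwe/: /i/ is a high vowel flanked by voiceless consonants /x/ and /k/, so it deletes. /i/ is a high vowel flanked by voiceless consonants /h/ and /x/, so it deletes. → [paxkhxzuwe].
/wumoflemuspixtuf/: /i/ is a high vowel flanked by voiceless consonants /p/ and /x/, so it deletes. /u/ is a high vowel flanked by voiceless consonants /t/ and /f/, so it deletes. → [wumoflemuspxtf].
/jhupbohkusi/: /u/ is a high vowel flanked by voiceless consonants /h/ and /p/, so it deletes. /u/ is a high vowel flanked by voiceless consonants /k/ and /s/, so it deletes. → [jhpbohksi].

sahhsmora, paxkhxzuwe, wumoflemuspxtf, jhpbohksi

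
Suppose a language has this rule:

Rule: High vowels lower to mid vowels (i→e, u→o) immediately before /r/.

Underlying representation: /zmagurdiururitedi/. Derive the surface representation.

zmagordiororitedi

/u/ is a high vowel immediately before /r/, so it lowers to [o].
/u/ is a high vowel immediately before /r/, so it lowers to [o].
/u/ is a high vowel immediately before /r/, so it lowers to [o].
Surface form: [zmagordiororitedi].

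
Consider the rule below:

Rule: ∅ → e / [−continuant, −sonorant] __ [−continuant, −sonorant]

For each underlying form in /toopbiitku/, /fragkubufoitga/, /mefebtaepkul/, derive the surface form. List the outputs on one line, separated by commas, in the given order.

/toopbiitku/: /p/ and /b/ form a stop–stop cluster, so [e] is inserted between them. /t/ and /k/ form a stop–stop cluster, so [e] is inserted between them. → [toopebiiteku].
/fragkubufoitga/: /g/ and /k/ form a stop–stop cluster, so [e] is inserted between them. /t/ and /g/ form a stop–stop cluster, so [e] is inserted between them. → [fragekubufoitega].
/mefebtaepkul/: /b/ and /t/ form a stop–stop cluster, so [e] is inserted between them. /p/ and /k/ form a stop–stop cluster, so [e] is inserted between them. → [mefebetaepekul].

toopebiiteku, fragekubufoitega, mefebetaepekul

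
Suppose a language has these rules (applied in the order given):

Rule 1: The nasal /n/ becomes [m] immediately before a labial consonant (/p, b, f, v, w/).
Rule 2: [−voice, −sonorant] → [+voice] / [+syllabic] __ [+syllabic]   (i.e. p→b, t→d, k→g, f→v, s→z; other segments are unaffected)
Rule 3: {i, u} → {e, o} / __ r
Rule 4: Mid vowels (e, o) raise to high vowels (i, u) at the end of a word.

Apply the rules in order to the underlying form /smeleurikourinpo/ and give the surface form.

smeleorigoorimpu

Rule 1 (nasal place assimilation): /n/ precedes the labial consonant /p/, so it assimilates in place to [m]. /smeleurikourinpo/ → smeleurikourimpo.
Rule 2 (intervocalic voicing): /k/ is a voiceless obstruent between vowels /i/ and /o/, so it voices to [g]. /smeleurikourimpo/ → smeleurigourimpo.
Rule 3 (pre-rhotic lowering): /u/ is a high vowel immediately before /r/, so it lowers to [o]. /u/ is a high vowel immediately before /r/, so it lowers to [o]. /smeleurigourimpo/ → smeleorigoorimpo.
Rule 4 (final vowel raising): /o/ is a mid vowel in word-final position, so it raises to [u]. /smeleorigoorimpo/ → smeleorigoorimpu.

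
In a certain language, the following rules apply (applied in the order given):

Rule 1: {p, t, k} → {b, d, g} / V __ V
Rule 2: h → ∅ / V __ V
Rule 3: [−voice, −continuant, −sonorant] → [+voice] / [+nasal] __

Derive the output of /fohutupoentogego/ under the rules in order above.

Rule 1 (intervocalic voicing): /t/ is a voiceless stop between vowels /u/ and /u/, so it voices to [d]. /p/ is a voiceless stop between vowels /u/ and /o/, so it voices to [b]. /fohutupoentogego/ → fohuduboentogego.
Rule 2 (intervocalic h-deletion): /h/ occurs between vowels /o/ and /u/, so it deletes. /fohuduboentogego/ → fouduboentogego.
Rule 3 (post-nasal voicing): /t/ is a voiceless stop immediately after the nasal /n/, so it voices to [d]. /fouduboentogego/ → fouduboendogego.

fouduboendogego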